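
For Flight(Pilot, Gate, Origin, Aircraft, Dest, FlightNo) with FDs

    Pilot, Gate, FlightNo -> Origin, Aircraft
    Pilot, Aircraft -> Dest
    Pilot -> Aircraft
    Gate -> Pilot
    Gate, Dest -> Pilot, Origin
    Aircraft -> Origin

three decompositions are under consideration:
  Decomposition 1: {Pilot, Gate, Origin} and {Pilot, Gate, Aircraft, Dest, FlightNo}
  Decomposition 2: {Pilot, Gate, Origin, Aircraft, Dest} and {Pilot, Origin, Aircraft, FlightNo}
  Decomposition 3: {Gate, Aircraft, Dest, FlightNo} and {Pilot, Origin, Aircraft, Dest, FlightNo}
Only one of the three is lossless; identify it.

Decomposition 1

Decomposition 1: common = {Pilot, Gate}, closure = {Pilot, Gate, Origin, Aircraft, Dest} → lossless.
Decomposition 2: common = {Pilot, Origin, Aircraft}, closure = {Pilot, Origin, Aircraft, Dest} → lossy.
Decomposition 3: common = {Aircraft, Dest, FlightNo}, closure = {Origin, Aircraft, Dest, FlightNo} → lossy.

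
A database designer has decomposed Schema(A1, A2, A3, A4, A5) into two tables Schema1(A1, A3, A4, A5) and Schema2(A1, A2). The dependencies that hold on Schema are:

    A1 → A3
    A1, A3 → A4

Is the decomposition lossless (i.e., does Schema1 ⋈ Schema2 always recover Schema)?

No

Common attributes: Schema1 ∩ Schema2 = {A1}.
Closure of {A1}: A1 → A3 applies, adding A3; A1, A3 → A4 applies, adding A4. So (A1)⁺ = {A1, A3, A4}.
The closure contains neither all of Schema1 = {A1, A3, A4, A5} nor all of Schema2 = {A1, A2}, so the common attributes are not a superkey of either fragment. The join is lossy.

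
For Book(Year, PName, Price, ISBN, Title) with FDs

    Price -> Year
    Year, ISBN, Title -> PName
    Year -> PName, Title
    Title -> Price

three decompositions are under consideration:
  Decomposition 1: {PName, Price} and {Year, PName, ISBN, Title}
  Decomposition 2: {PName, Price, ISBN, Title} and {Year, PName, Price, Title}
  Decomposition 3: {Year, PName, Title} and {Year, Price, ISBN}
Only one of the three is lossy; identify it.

Decomposition 1

Decomposition 1: common = {PName}, closure = {PName} → lossy.
Decomposition 2: common = {PName, Price, Title}, closure = {Year, PName, Price, Title} → lossless.
Decomposition 3: common = {Year}, closure = {Year, PName, Price, Title} → lossless.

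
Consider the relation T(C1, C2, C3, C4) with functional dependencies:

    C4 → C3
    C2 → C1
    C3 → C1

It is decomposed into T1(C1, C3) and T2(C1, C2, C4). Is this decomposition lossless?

No

Common attributes: T1 ∩ T2 = {C1}.
No dependency enlarges {C1}, so (C1)⁺ = {C1}.
The closure contains neither all of T1 = {C1, C3} nor all of T2 = {C1, C2, C4}, so the common attributes are not a superkey of either fragment. The join is lossy.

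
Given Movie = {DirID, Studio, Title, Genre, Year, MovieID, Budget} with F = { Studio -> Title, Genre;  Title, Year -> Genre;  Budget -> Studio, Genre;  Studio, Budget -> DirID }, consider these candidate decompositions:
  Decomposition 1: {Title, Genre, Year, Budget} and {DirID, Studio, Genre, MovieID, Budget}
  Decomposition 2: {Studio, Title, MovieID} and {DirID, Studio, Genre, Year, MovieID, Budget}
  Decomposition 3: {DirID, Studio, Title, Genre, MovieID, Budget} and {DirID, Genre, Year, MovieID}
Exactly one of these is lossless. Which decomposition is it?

Decomposition 2

Decomposition 1: common = {Genre, Budget}, closure = {DirID, Studio, Title, Genre, Budget} → lossy.
Decomposition 2: common = {Studio, MovieID}, closure = {Studio, Title, Genre, MovieID} → lossless.
Decomposition 3: common = {DirID, Genre, MovieID}, closure = {DirID, Genre, MovieID} → lossy.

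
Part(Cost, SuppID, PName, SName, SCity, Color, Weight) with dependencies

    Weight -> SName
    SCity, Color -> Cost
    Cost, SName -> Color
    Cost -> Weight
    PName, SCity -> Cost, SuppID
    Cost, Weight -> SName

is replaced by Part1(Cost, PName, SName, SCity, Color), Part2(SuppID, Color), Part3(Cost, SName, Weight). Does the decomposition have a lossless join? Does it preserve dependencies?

Lossless test (chase): Rows 1 and 3 agree on Cost, SName; apply Cost, SName→Color and equate their Color entries. Rows 1 and 3 agree on Cost; apply Cost→Weight and equate their Weight entries. No row becomes fully distinguished — the join is lossy.
Dependency preservation: the restricted closure of {PName, SCity} across the fragments never reaches {Cost, SuppID}, so PName, SCity → Cost, SuppID cannot be enforced without a join — not preserved.

lossy and not dependency-preserving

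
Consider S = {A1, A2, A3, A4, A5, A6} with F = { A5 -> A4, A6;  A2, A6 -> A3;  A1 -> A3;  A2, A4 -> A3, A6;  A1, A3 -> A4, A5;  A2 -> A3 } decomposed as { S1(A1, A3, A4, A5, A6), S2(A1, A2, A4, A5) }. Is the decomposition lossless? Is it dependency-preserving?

lossless but not dependency-preserving

Lossless test: (A1, A4, A5)⁺ = {A1, A3, A4, A5, A6}, which contains all of one fragment — lossless.
Dependency preservation: the restricted closure of {A2, A6} across the fragments never reaches {A3}, so A2, A6 → A3 cannot be enforced without a join — not preserved.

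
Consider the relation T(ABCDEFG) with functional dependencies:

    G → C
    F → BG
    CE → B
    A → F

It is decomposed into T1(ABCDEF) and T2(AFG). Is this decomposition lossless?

Yes

Common attributes: T1 ∩ T2 = {AF}.
Closure of {AF}: F → BG applies, adding BG; G → C applies, adding C. So (AF)⁺ = {ABCFG}.
This closure contains every attribute of T2, so T1 ∩ T2 → T2. The join is lossless.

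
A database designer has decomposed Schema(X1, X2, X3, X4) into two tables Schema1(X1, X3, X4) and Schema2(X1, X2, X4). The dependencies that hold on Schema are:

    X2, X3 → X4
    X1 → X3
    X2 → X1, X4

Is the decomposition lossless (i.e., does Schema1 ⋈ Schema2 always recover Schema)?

Yes

Common attributes: Schema1 ∩ Schema2 = {X1, X4}.
Closure of {X1, X4}: X1 → X3 applies, adding X3. So (X1, X4)⁺ = {X1, X3, X4}.
This closure contains every attribute of Schema1, so Schema1 ∩ Schema2 → Schema1. The join is lossless.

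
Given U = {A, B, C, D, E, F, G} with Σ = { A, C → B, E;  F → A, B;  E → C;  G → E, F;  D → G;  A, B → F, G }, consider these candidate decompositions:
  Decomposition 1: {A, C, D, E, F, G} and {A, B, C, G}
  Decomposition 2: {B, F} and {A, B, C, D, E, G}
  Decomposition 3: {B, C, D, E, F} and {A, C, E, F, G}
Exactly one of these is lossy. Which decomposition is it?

Decomposition 2

Decomposition 1: common = {A, C, G}, closure = {A, B, C, E, F, G} → lossless.
Decomposition 2: common = {B}, closure = {B} → lossy.
Decomposition 3: common = {C, E, F}, closure = {A, B, C, E, F, G} → lossless.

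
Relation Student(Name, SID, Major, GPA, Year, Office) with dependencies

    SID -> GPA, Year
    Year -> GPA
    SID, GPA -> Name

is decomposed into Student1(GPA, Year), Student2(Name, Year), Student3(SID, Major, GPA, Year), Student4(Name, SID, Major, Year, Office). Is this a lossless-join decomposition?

Yes

Chase test. Columns are Name, SID, Major, GPA, Year, Office; row i has aⱼ where attribute j ∈ Studenti, else bᵢⱼ.
Initial tableau (one row per fragment):
  row 1: b11 b12 b13 a4 a5 b16
  row 2: a1 b22 b23 b24 a5 b26
  row 3: b31 a2 a3 a4 a5 b36
  row 4: a1 a2 a3 b44 a5 a6
Rows 3 and 4 agree on SID; apply SID→GPA, Year and equate their GPA, Year entries.
Rows 1 and 2 agree on Year; apply Year→GPA and equate their GPA entries.
Rows 3 and 4 agree on SID, GPA; apply SID, GPA→Name and equate their Name entries.
Row 4 is now all distinguished symbols — the join is lossless.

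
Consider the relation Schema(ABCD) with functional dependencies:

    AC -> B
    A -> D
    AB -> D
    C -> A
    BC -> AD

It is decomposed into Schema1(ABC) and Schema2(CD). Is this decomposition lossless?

Common attributes: Schema1 ∩ Schema2 = {C}.
Closure of {C}: C → A applies, adding A; AC → B applies, adding B; A → D applies, adding D. So (C)⁺ = {ABCD}.
This closure contains every attribute of Schema1, so Schema1 ∩ Schema2 → Schema1. The join is lossless.

Yes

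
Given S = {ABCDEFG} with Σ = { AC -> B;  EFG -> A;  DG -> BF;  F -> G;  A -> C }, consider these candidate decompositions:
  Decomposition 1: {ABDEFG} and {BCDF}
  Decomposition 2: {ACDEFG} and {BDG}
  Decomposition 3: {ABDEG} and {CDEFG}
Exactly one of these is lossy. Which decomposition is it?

Decomposition 1

Decomposition 1: common = {BDF}, closure = {BDFG} → lossy.
Decomposition 2: common = {DG}, closure = {BDFG} → lossless.
Decomposition 3: common = {DEG}, closure = {ABCDEFG} → lossless.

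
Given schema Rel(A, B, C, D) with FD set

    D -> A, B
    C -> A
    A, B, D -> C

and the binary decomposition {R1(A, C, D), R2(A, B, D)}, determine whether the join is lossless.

Yes

Common attributes: R1 ∩ R2 = {A, D}.
Closure of {A, D}: D → A, B applies, adding B; A, B, D → C applies, adding C. So (A, D)⁺ = {A, B, C, D}.
This closure contains every attribute of R1, so R1 ∩ R2 → R1. The join is lossless.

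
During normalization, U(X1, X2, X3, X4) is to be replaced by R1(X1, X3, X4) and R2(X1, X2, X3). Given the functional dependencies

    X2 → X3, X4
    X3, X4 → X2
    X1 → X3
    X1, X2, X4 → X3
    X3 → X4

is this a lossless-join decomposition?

Yes

Common attributes: R1 ∩ R2 = {X1, X3}.
Closure of {X1, X3}: X3 → X4 applies, adding X4; X3, X4 → X2 applies, adding X2. So (X1, X3)⁺ = {X1, X2, X3, X4}.
This closure contains every attribute of R1, so R1 ∩ R2 → R1. The join is lossless.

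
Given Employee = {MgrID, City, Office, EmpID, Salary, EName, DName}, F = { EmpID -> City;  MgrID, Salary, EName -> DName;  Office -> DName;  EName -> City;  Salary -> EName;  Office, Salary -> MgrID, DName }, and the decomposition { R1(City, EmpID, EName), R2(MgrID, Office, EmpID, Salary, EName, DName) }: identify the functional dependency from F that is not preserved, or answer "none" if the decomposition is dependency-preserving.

none

EmpID → City lies within R1.
MgrID, Salary, EName → DName lies within R2.
Office → DName lies within R2.
EName → City lies within R1.
Salary → EName lies within R2.
Office, Salary → MgrID, DName lies within R2.
Every dependency is enforceable on the fragments, so the decomposition is dependency-preserving.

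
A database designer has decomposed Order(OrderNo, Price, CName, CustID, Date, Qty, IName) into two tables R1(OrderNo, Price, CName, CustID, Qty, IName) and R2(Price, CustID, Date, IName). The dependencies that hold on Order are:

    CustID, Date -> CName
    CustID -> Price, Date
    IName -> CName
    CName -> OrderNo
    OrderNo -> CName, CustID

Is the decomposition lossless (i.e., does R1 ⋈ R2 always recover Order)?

Common attributes: R1 ∩ R2 = {Price, CustID, IName}.
Closure of {Price, CustID, IName}: CustID → Price, Date applies, adding Date; IName → CName applies, adding CName; CName → OrderNo applies, adding OrderNo. So (Price, CustID, IName)⁺ = {OrderNo, Price, CName, CustID, Date, IName}.
This closure contains every attribute of R2, so R1 ∩ R2 → R2. The join is lossless.

Yes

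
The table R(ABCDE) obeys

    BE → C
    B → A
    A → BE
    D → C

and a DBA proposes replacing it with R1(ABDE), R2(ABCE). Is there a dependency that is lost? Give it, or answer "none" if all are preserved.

D → C

Check D → C: no single fragment contains all of {CD}, and the restricted closure of {D} across the fragments never reaches {C}.
BE → C is preserved.
B → A is preserved.
A → BE is preserved.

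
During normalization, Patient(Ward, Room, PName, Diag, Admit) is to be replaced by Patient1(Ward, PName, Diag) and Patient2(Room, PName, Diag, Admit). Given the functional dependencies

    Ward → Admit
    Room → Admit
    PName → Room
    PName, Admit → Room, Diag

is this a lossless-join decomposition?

Common attributes: Patient1 ∩ Patient2 = {PName, Diag}.
Closure of {PName, Diag}: PName → Room applies, adding Room; Room → Admit applies, adding Admit. So (PName, Diag)⁺ = {Room, PName, Diag, Admit}.
This closure contains every attribute of Patient2, so Patient1 ∩ Patient2 → Patient2. The join is lossless.

Yes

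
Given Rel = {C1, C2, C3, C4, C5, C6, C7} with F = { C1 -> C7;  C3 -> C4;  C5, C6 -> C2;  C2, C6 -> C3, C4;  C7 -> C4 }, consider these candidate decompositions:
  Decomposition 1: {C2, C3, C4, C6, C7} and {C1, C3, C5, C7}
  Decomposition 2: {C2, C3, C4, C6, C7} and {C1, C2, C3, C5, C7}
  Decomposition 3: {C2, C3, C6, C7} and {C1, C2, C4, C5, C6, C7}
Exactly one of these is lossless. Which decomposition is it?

Decomposition 1: common = {C3, C7}, closure = {C3, C4, C7} → lossy.
Decomposition 2: common = {C2, C3, C7}, closure = {C2, C3, C4, C7} → lossy.
Decomposition 3: common = {C2, C6, C7}, closure = {C2, C3, C4, C6, C7} → lossless.

Decomposition 3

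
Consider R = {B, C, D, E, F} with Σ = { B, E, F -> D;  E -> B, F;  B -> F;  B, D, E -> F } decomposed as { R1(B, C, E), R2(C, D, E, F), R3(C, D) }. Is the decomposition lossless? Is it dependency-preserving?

Lossless test (chase): Rows 1 and 2 agree on E; apply E→B, F and equate their B, F entries. Rows 1 and 2 agree on B, E, F; apply B, E, F→D and equate their D entries. Row 1 is now all distinguished symbols — the join is lossless.
Dependency preservation: the restricted closure of {B} across the fragments never reaches {F}, so B → F cannot be enforced without a join — not preserved.

lossless but not dependency-preserving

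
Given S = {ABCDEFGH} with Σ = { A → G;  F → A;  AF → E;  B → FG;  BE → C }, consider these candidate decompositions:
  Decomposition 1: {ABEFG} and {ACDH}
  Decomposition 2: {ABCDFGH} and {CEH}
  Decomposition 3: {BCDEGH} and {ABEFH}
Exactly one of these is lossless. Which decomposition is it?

Decomposition 3

Decomposition 1: common = {A}, closure = {AG} → lossy.
Decomposition 2: common = {CH}, closure = {CH} → lossy.
Decomposition 3: common = {BEH}, closure = {ABCEFGH} → lossless.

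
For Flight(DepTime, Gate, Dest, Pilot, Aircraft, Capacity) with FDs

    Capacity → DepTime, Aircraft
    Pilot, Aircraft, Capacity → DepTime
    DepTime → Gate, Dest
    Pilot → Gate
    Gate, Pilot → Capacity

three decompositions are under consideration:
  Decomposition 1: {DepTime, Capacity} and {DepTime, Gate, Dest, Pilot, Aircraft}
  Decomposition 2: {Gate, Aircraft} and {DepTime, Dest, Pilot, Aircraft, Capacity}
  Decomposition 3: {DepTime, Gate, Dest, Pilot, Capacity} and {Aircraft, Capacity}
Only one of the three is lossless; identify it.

Decomposition 3

Decomposition 1: common = {DepTime}, closure = {DepTime, Gate, Dest} → lossy.
Decomposition 2: common = {Aircraft}, closure = {Aircraft} → lossy.
Decomposition 3: common = {Capacity}, closure = {DepTime, Gate, Dest, Aircraft, Capacity} → lossless.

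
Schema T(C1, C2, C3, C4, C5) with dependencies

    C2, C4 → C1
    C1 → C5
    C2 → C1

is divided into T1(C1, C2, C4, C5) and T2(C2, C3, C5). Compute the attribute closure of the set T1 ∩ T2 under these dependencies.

C1, C2, C5

T1 ∩ T2 = {C2, C5}.
C2 → C1 applies, adding C1
Closure: {C1, C2, C5}.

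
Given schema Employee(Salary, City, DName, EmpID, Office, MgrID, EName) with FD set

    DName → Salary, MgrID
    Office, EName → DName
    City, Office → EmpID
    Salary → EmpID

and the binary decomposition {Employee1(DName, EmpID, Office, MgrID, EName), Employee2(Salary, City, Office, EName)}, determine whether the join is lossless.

Common attributes: Employee1 ∩ Employee2 = {Office, EName}.
Closure of {Office, EName}: Office, EName → DName applies, adding DName; DName → Salary, MgrID applies, adding Salary, MgrID; Salary → EmpID applies, adding EmpID. So (Office, EName)⁺ = {Salary, DName, EmpID, Office, MgrID, EName}.
This closure contains every attribute of Employee1, so Employee1 ∩ Employee2 → Employee1. The join is lossless.

Yes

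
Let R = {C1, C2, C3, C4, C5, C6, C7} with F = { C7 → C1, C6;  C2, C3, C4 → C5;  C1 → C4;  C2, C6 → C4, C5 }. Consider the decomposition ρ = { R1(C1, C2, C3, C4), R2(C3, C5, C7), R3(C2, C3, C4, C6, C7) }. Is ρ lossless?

Chase test. Columns are C1, C2, C3, C4, C5, C6, C7; row i has aⱼ where attribute j ∈ Ri, else bᵢⱼ.
Initial tableau (one row per fragment):
  row 1: a1 a2 a3 a4 b15 b16 b17
  row 2: b21 b22 a3 b24 a5 b26 a7
  row 3: b31 a2 a3 a4 b35 a6 a7
Rows 2 and 3 agree on C7; apply C7→C1, C6 and equate their C1, C6 entries.
Rows 1 and 3 agree on C2, C3, C4; apply C2, C3, C4→C5 and equate their C5 entries.
Rows 2 and 3 agree on C1; apply C1→C4 and equate their C4 entries.
No row becomes fully distinguished — the join is lossy.

No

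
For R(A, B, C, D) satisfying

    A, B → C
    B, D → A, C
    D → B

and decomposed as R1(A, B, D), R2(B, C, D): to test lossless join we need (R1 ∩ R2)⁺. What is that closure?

R1 ∩ R2 = {B, D}.
B, D → A, C applies, adding A, C
Closure: {A, B, C, D}.

A, B, C, D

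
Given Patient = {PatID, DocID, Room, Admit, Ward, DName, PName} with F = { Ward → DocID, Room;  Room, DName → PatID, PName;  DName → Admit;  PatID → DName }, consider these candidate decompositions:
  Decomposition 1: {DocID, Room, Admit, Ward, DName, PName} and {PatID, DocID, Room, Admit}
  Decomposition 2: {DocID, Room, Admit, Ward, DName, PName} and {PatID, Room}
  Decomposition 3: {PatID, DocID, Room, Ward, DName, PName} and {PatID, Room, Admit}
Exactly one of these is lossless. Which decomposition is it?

Decomposition 3

Decomposition 1: common = {DocID, Room, Admit}, closure = {DocID, Room, Admit} → lossy.
Decomposition 2: common = {Room}, closure = {Room} → lossy.
Decomposition 3: common = {PatID, Room}, closure = {PatID, Room, Admit, DName, PName} → lossless.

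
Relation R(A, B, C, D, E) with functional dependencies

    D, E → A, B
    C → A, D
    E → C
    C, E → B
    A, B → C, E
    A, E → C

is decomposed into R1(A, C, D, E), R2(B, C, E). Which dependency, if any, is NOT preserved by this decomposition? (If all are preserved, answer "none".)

Check A, B → C, E: no single fragment contains all of {A, B, C, E}, and the restricted closure of {A, B} across the fragments never reaches {C, E}.
D, E → A, B is preserved.
C → A, D is preserved.
E → C is preserved.
C, E → B is preserved.
A, E → C is preserved.

A, B → C, E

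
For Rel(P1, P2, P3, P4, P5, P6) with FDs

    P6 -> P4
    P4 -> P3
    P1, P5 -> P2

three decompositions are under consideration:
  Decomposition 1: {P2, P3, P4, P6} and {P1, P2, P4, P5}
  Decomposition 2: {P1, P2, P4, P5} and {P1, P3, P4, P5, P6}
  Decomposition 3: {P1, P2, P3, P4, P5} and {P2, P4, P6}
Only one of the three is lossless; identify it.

Decomposition 2

Decomposition 1: common = {P2, P4}, closure = {P2, P3, P4} → lossy.
Decomposition 2: common = {P1, P4, P5}, closure = {P1, P2, P3, P4, P5} → lossless.
Decomposition 3: common = {P2, P4}, closure = {P2, P3, P4} → lossy.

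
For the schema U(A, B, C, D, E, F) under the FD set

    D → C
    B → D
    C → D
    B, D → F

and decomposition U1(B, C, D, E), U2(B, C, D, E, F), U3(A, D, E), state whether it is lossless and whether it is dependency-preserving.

Lossless test (chase): Rows 1 and 3 agree on D; apply D→C and equate their C entries. Rows 1 and 2 agree on B, D; apply B, D→F and equate their F entries. No row becomes fully distinguished — the join is lossy.
Dependency preservation: every FD's attributes lie within a single fragment, so each can be enforced locally — preserved.

lossy but dependency-preserving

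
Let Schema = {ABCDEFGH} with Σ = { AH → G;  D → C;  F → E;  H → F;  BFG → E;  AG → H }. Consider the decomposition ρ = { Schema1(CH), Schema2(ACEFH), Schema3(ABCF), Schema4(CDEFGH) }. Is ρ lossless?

Chase test. Columns are ABCDEFGH; row i has aⱼ where attribute j ∈ Schemai, else bᵢⱼ.
Initial tableau (one row per fragment):
  row 1: b11 b12 a3 b14 b15 b16 b17 a8
  row 2: a1 b22 a3 b24 a5 a6 b27 a8
  row 3: a1 a2 a3 b34 b35 a6 b37 b38
  row 4: b41 b42 a3 a4 a5 a6 a7 a8
Rows 2 and 3 agree on F; apply F→E and equate their E entries.
Rows 1 and 2 agree on H; apply H→F and equate their F entries.
Rows 1 and 2 agree on F; apply F→E and equate their E entries.
No row becomes fully distinguished — the join is lossy.

No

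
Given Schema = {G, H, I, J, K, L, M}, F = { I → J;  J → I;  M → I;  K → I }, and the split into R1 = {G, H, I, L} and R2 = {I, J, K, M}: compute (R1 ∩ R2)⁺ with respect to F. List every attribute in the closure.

I, J

R1 ∩ R2 = {I}.
I → J applies, adding J
Closure: {I, J}.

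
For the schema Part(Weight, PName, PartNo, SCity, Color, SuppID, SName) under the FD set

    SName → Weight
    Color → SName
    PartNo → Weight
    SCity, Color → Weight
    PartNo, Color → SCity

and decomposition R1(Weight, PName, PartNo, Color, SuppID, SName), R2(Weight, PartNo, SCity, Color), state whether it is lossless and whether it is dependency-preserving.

Lossless test: (Weight, PartNo, Color)⁺ = {Weight, PartNo, SCity, Color, SName}, which contains all of one fragment — lossless.
Dependency preservation: every FD's attributes lie within a single fragment, so each can be enforced locally — preserved.

lossless and dependency-preserving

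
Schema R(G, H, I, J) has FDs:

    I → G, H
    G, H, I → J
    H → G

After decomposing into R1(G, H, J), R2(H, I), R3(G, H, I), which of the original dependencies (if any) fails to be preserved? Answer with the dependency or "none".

Check G, H, I → J: no single fragment contains all of {G, H, I, J}, and the restricted closure of {G, H, I} across the fragments never reaches {J}.
I → G, H is preserved.
H → G is preserved.

G, H, I → J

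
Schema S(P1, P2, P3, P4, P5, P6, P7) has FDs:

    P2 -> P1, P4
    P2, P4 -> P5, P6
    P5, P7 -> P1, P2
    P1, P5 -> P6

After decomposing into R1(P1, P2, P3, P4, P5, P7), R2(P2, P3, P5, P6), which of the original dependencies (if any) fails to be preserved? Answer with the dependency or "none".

P1, P5 -> P6

Check P1, P5 → P6: no single fragment contains all of {P1, P5, P6}, and the restricted closure of {P1, P5} across the fragments never reaches {P6}.
P2 → P1, P4 is preserved.
P2, P4 → P5, P6 is preserved.
P5, P7 → P1, P2 is preserved.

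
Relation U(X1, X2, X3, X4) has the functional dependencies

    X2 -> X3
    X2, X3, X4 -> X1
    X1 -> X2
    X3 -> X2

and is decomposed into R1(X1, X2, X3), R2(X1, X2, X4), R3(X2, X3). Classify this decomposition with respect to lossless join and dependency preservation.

Lossless test (chase): Rows 1 and 2 agree on X2; apply X2→X3 and equate their X3 entries. Row 2 is now all distinguished symbols — the join is lossless.
Dependency preservation: X2, X3, X4 → X1 is not contained in any single fragment, but the restricted closure of its left-hand side across the fragments still reaches the right-hand side; the remaining FDs each lie inside some fragment. All dependencies are preserved.

lossless and dependency-preserving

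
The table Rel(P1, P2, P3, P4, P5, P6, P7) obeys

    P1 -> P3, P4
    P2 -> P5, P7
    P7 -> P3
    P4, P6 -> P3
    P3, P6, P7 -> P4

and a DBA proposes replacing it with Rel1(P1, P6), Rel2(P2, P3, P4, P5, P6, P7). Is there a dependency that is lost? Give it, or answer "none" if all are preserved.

Check P1 → P3, P4: no single fragment contains all of {P1, P3, P4}, and the restricted closure of {P1} across the fragments never reaches {P3, P4}.
P2 → P5, P7 is preserved.
P7 → P3 is preserved.
P4, P6 → P3 is preserved.
P3, P6, P7 → P4 is preserved.

P1 -> P3, P4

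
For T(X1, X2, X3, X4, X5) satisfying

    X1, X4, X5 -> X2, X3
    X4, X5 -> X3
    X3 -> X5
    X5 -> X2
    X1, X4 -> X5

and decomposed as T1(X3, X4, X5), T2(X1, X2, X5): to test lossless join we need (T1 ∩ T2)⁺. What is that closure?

T1 ∩ T2 = {X5}.
X5 → X2 applies, adding X2
Closure: {X2, X5}.

X2, X5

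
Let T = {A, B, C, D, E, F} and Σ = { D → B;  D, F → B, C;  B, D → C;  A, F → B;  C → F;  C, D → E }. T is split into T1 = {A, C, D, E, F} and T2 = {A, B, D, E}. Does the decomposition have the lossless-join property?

Yes

Common attributes: T1 ∩ T2 = {A, D, E}.
Closure of {A, D, E}: D → B applies, adding B; B, D → C applies, adding C; C → F applies, adding F. So (A, D, E)⁺ = {A, B, C, D, E, F}.
This closure contains every attribute of T1, so T1 ∩ T2 → T1. The join is lossless.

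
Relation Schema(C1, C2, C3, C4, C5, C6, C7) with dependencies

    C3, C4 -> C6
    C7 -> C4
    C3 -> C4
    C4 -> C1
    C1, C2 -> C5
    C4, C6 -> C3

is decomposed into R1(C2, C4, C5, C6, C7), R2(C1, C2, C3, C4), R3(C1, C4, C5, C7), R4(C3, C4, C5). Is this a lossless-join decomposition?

Chase test. Columns are C1, C2, C3, C4, C5, C6, C7; row i has aⱼ where attribute j ∈ Ri, else bᵢⱼ.
Initial tableau (one row per fragment):
  row 1: b11 a2 b13 a4 a5 a6 a7
  row 2: a1 a2 a3 a4 b25 b26 b27
  row 3: a1 b32 b33 a4 a5 b36 a7
  row 4: b41 b42 a3 a4 a5 b46 b47
Rows 2 and 4 agree on C3, C4; apply C3, C4→C6 and equate their C6 entries.
Rows 1 and 2 agree on C4; apply C4→C1 and equate their C1 entries.
Rows 1 and 4 agree on C4; apply C4→C1 and equate their C1 entries.
Rows 1 and 2 agree on C1, C2; apply C1, C2→C5 and equate their C5 entries.
No row becomes fully distinguished — the join is lossy.

No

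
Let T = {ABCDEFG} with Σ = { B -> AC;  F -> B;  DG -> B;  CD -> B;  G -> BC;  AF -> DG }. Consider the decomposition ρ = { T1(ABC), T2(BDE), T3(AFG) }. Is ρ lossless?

Chase test. Columns are ABCDEFG; row i has aⱼ where attribute j ∈ Ti, else bᵢⱼ.
Initial tableau (one row per fragment):
  row 1: a1 a2 a3 b14 b15 b16 b17
  row 2: b21 a2 b23 a4 a5 b26 b27
  row 3: a1 b32 b33 b34 b35 a6 a7
Rows 1 and 2 agree on B; apply B→AC and equate their AC entries.
No row becomes fully distinguished — the join is lossy.

No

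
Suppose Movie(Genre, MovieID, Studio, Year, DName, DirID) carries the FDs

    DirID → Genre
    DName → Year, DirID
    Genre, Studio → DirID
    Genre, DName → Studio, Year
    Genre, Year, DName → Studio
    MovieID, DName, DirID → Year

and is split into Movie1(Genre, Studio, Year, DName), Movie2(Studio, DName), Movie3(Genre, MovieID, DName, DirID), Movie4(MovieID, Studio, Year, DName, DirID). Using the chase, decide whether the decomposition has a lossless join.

Chase test. Columns are Genre, MovieID, Studio, Year, DName, DirID; row i has aⱼ where attribute j ∈ Moviei, else bᵢⱼ.
Initial tableau (one row per fragment):
  row 1: a1 b12 a3 a4 a5 b16
  row 2: b21 b22 a3 b24 a5 b26
  row 3: a1 a2 b33 b34 a5 a6
  row 4: b41 a2 a3 a4 a5 a6
Rows 3 and 4 agree on DirID; apply DirID→Genre and equate their Genre entries.
Rows 1 and 2 agree on DName; apply DName→Year, DirID and equate their Year, DirID entries.
Rows 1 and 3 agree on DName; apply DName→Year, DirID and equate their Year, DirID entries.
Rows 1 and 3 agree on Genre, DName; apply Genre, DName→Studio, Year and equate their Studio, Year entries.
Rows 1 and 2 agree on DirID; apply DirID→Genre and equate their Genre entries.
Row 3 is now all distinguished symbols — the join is lossless.

Yes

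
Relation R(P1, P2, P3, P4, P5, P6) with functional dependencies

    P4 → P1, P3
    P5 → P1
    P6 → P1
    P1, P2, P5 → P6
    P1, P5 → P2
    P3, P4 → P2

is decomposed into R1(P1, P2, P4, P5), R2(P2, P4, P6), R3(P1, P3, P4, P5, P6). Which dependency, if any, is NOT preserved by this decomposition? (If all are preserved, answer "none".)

P4 → P1, P3 lies within R3.
P5 → P1 lies within R1.
P6 → P1 lies within R3.
P1, P2, P5 → P6: restricted closure across fragments reaches P6.
P1, P5 → P2 lies within R1.
P3, P4 → P2: restricted closure across fragments reaches P2.
Every dependency is enforceable on the fragments, so the decomposition is dependency-preserving.

none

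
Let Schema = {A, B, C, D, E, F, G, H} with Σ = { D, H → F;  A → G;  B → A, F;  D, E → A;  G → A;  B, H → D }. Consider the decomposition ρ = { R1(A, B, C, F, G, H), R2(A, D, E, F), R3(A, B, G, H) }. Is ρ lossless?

Chase test. Columns are A, B, C, D, E, F, G, H; row i has aⱼ where attribute j ∈ Ri, else bᵢⱼ.
Initial tableau (one row per fragment):
  row 1: a1 a2 a3 b14 b15 a6 a7 a8
  row 2: a1 b22 b23 a4 a5 a6 b27 b28
  row 3: a1 a2 b33 b34 b35 b36 a7 a8
Rows 1 and 2 agree on A; apply A→G and equate their G entries.
Rows 1 and 3 agree on B; apply B→A, F and equate their A, F entries.
Rows 1 and 3 agree on B, H; apply B, H→D and equate their D entries.
No row becomes fully distinguished — the join is lossy.

No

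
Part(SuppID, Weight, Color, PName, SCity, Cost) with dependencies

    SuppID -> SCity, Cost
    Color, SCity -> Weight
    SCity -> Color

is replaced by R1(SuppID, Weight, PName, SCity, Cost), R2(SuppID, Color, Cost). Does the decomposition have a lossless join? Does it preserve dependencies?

lossless but not dependency-preserving

Lossless test: (SuppID, Cost)⁺ = {SuppID, Weight, Color, SCity, Cost}, which contains all of one fragment — lossless.
Dependency preservation: the restricted closure of {SCity} across the fragments never reaches {Color}, so SCity → Color cannot be enforced without a join — not preserved.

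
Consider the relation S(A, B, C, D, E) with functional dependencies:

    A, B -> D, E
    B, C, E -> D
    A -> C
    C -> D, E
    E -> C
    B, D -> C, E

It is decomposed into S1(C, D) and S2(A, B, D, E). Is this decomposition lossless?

No

Common attributes: S1 ∩ S2 = {D}.
No dependency enlarges {D}, so (D)⁺ = {D}.
The closure contains neither all of S1 = {C, D} nor all of S2 = {A, B, D, E}, so the common attributes are not a superkey of either fragment. The join is lossy.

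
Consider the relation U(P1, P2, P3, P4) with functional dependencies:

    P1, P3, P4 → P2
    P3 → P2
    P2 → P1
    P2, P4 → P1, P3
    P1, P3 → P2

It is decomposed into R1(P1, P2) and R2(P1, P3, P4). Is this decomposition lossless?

Common attributes: R1 ∩ R2 = {P1}.
No dependency enlarges {P1}, so (P1)⁺ = {P1}.
The closure contains neither all of R1 = {P1, P2} nor all of R2 = {P1, P3, P4}, so the common attributes are not a superkey of either fragment. The join is lossy.

No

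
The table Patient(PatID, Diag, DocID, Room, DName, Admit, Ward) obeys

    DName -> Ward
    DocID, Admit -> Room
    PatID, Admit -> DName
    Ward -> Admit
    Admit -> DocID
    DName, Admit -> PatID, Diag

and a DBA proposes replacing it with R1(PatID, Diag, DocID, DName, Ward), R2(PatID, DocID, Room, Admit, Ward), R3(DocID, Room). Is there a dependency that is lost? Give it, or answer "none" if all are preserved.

none

DName → Ward lies within R1.
DocID, Admit → Room lies within R2.
PatID, Admit → DName: restricted closure across fragments reaches DName.
Ward → Admit lies within R2.
Admit → DocID lies within R2.
DName, Admit → PatID, Diag: restricted closure across fragments reaches PatID, Diag.
Every dependency is enforceable on the fragments, so the decomposition is dependency-preserving.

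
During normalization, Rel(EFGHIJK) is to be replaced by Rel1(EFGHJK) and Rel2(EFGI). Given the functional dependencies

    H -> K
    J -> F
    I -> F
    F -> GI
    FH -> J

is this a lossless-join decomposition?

Common attributes: Rel1 ∩ Rel2 = {EFG}.
Closure of {EFG}: F → GI applies, adding I. So (EFG)⁺ = {EFGI}.
This closure contains every attribute of Rel2, so Rel1 ∩ Rel2 → Rel2. The join is lossless.

Yes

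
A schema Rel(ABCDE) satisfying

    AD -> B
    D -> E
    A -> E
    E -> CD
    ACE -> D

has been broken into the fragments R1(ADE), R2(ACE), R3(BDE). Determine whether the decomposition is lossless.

Chase test. Columns are ABCDE; row i has aⱼ where attribute j ∈ Ri, else bᵢⱼ.
Initial tableau (one row per fragment):
  row 1: a1 b12 b13 a4 a5
  row 2: a1 b22 a3 b24 a5
  row 3: b31 a2 b33 a4 a5
Rows 1 and 2 agree on E; apply E→CD and equate their CD entries.
Rows 1 and 3 agree on E; apply E→CD and equate their CD entries.
Rows 1 and 2 agree on AD; apply AD→B and equate their B entries.
No row becomes fully distinguished — the join is lossy.

No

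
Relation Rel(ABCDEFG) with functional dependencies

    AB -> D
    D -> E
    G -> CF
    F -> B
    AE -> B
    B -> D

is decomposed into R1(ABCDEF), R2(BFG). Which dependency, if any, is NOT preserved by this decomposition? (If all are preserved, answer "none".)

G -> CF

Check G → CF: no single fragment contains all of {CFG}, and the restricted closure of {G} across the fragments never reaches {CF}.
AB → D is preserved.
D → E is preserved.
F → B is preserved.
AE → B is preserved.
B → D is preserved.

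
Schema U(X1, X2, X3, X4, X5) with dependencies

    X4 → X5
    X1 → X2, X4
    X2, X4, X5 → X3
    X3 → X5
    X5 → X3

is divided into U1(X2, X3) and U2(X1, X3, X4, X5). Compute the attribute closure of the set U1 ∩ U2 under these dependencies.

X3, X5

U1 ∩ U2 = {X3}.
X3 → X5 applies, adding X5
Closure: {X3, X5}.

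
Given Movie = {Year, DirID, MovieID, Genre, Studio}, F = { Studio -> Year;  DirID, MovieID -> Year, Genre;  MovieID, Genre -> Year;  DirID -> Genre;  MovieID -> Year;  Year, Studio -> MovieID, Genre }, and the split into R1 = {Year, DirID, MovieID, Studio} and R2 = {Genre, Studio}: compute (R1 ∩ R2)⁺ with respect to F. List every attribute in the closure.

R1 ∩ R2 = {Studio}.
Studio → Year applies, adding Year
Year, Studio → MovieID, Genre applies, adding MovieID, Genre
Closure: {Year, MovieID, Genre, Studio}.

Year, MovieID, Genre, Studio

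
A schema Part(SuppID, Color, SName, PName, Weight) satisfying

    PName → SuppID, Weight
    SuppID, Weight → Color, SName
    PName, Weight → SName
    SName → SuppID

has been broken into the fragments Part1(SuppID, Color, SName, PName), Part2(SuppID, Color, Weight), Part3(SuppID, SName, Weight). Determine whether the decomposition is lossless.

Chase test. Columns are SuppID, Color, SName, PName, Weight; row i has aⱼ where attribute j ∈ Parti, else bᵢⱼ.
Initial tableau (one row per fragment):
  row 1: a1 a2 a3 a4 b15
  row 2: a1 a2 b23 b24 a5
  row 3: a1 b32 a3 b34 a5
Rows 2 and 3 agree on SuppID, Weight; apply SuppID, Weight→Color, SName and equate their Color, SName entries.
No row becomes fully distinguished — the join is lossy.

No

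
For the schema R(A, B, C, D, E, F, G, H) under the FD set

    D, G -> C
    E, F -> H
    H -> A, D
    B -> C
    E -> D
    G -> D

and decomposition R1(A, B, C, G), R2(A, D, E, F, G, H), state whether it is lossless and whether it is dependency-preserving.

Lossless test: (A, G)⁺ = {A, C, D, G}, which is a superkey of neither fragment — lossy.
Dependency preservation: D, G → C is not contained in any single fragment, but the restricted closure of its left-hand side across the fragments still reaches the right-hand side; the remaining FDs each lie inside some fragment. All dependencies are preserved.

lossy but dependency-preserving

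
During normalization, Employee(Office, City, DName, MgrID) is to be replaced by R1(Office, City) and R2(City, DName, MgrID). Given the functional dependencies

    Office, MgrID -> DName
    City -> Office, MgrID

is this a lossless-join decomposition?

Common attributes: R1 ∩ R2 = {City}.
Closure of {City}: City → Office, MgrID applies, adding Office, MgrID; Office, MgrID → DName applies, adding DName. So (City)⁺ = {Office, City, DName, MgrID}.
This closure contains every attribute of R1, so R1 ∩ R2 → R1. The join is lossless.

Yes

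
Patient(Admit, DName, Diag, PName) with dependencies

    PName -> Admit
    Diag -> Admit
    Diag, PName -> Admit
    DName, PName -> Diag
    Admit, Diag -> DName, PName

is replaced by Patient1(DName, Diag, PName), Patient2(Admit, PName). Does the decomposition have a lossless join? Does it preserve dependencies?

lossless and dependency-preserving

Lossless test: (PName)⁺ = {Admit, PName}, which contains all of one fragment — lossless.
Dependency preservation: Diag → Admit; Diag, PName → Admit; Admit, Diag → DName, PName are not contained in any single fragment, but the restricted closure of each left-hand side across the fragments still reaches the right-hand side; the remaining FDs each lie inside some fragment. All dependencies are preserved.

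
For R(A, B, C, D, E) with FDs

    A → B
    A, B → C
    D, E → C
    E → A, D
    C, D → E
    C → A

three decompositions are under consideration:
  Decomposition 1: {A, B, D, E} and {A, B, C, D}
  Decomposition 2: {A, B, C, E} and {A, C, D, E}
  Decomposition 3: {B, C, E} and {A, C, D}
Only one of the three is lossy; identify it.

Decomposition 3

Decomposition 1: common = {A, B, D}, closure = {A, B, C, D, E} → lossless.
Decomposition 2: common = {A, C, E}, closure = {A, B, C, D, E} → lossless.
Decomposition 3: common = {C}, closure = {A, B, C} → lossy.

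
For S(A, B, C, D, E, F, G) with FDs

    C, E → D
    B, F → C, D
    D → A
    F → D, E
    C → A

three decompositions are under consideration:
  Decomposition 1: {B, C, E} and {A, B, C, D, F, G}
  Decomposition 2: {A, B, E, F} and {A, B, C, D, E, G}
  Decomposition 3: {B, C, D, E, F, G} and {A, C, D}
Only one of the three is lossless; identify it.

Decomposition 1: common = {B, C}, closure = {A, B, C} → lossy.
Decomposition 2: common = {A, B, E}, closure = {A, B, E} → lossy.
Decomposition 3: common = {C, D}, closure = {A, C, D} → lossless.

Decomposition 3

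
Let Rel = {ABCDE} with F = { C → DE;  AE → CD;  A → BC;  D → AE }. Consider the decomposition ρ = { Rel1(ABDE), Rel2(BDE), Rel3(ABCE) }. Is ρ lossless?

Chase test. Columns are ABCDE; row i has aⱼ where attribute j ∈ Reli, else bᵢⱼ.
Initial tableau (one row per fragment):
  row 1: a1 a2 b13 a4 a5
  row 2: b21 a2 b23 a4 a5
  row 3: a1 a2 a3 b34 a5
Rows 1 and 3 agree on AE; apply AE→CD and equate their CD entries.
Rows 1 and 2 agree on D; apply D→AE and equate their AE entries.
Rows 1 and 2 agree on AE; apply AE→CD and equate their CD entries.
Row 1 is now all distinguished symbols — the join is lossless.

Yes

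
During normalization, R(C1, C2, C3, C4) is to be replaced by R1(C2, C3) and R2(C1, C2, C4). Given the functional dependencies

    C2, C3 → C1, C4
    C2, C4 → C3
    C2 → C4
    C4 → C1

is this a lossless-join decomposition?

Common attributes: R1 ∩ R2 = {C2}.
Closure of {C2}: C2 → C4 applies, adding C4; C4 → C1 applies, adding C1; C2, C4 → C3 applies, adding C3. So (C2)⁺ = {C1, C2, C3, C4}.
This closure contains every attribute of R1, so R1 ∩ R2 → R1. The join is lossless.

Yes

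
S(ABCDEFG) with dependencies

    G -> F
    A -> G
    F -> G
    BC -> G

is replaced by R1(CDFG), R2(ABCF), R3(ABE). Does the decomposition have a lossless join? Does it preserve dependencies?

lossy but dependency-preserving

Lossless test (chase): Rows 2 and 3 agree on A; apply A→G and equate their G entries. Rows 1 and 2 agree on F; apply F→G and equate their G entries. Rows 1 and 3 agree on G; apply G→F and equate their F entries. No row becomes fully distinguished — the join is lossy.
Dependency preservation: A → G; BC → G are not contained in any single fragment, but the restricted closure of each left-hand side across the fragments still reaches the right-hand side; the remaining FDs each lie inside some fragment. All dependencies are preserved.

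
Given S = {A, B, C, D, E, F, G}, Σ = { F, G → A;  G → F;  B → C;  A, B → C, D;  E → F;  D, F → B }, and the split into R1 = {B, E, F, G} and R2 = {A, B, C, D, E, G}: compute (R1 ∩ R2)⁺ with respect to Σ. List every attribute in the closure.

A, B, C, D, E, F, G

R1 ∩ R2 = {B, E, G}.
G → F applies, adding F
B → C applies, adding C
F, G → A applies, adding A
A, B → C, D applies, adding D
Closure: {A, B, C, D, E, F, G}.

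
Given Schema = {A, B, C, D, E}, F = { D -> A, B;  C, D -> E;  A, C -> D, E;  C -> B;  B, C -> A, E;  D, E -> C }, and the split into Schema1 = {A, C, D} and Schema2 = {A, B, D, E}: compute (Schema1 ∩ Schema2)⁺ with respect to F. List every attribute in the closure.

A, B, D

Schema1 ∩ Schema2 = {A, D}.
D → A, B applies, adding B
Closure: {A, B, D}.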